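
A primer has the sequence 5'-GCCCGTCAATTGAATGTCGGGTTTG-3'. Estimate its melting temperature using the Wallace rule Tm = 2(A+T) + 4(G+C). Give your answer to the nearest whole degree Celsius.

76°C

Base counts: A=4, T=8, G=8, C=5 (length 25).
Tm = 2·(4+8) + 4·(8+5) = 2·12 + 4·13 = 24 + 52 = 76°C.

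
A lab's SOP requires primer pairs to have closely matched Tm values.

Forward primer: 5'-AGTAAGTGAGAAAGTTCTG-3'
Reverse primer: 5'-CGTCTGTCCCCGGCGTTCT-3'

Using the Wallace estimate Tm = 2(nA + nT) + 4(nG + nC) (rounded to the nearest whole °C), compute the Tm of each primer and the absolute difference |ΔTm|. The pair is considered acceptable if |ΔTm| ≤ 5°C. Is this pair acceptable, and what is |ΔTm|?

|ΔTm| = 12°C; the pair is not acceptable.

Forward: A=7 T=5 G=6 C=1 → Tm = 2·12 + 4·7 = 52°C.
Reverse: A=0 T=6 G=5 C=8 → Tm = 2·6 + 4·13 = 64°C.
|ΔTm| = |52 − 64| = 12°C, > 5°C.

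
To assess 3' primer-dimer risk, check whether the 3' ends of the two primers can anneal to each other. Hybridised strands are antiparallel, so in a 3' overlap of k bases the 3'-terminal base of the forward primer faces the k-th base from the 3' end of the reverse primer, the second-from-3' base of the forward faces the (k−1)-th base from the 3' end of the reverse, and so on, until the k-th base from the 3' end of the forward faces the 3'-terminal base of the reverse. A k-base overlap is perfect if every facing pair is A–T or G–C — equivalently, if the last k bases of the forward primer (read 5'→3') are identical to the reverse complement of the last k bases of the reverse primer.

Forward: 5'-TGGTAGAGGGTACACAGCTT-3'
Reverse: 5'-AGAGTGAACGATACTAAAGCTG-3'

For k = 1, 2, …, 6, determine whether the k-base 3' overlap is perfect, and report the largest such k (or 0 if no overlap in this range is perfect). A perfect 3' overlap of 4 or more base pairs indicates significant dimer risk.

Longest perfect overlap: 6 complementary base pairs; significant dimer risk (threshold 4).

Last 6 bases (5'→3') — forward …CAGCTT, reverse …AAGCTG.
Reverse complement of the reverse primer's last 6 bases: CAGCTT; its first k bases are the reverse complement of the reverse primer's last k bases, so a perfect k-base overlap needs the forward primer's last k bases to equal them.
Comparing (forward last k vs required): k=1: T vs C ✗; k=2: TT vs CA ✗; k=3: CTT vs CAG ✗; k=4: GCTT vs CAGC ✗; k=5: AGCTT vs CAGCT ✗; k=6: CAGCTT vs CAGCTT ✓.
Only k = 6 is perfect, so the longest perfect 3' overlap is 6.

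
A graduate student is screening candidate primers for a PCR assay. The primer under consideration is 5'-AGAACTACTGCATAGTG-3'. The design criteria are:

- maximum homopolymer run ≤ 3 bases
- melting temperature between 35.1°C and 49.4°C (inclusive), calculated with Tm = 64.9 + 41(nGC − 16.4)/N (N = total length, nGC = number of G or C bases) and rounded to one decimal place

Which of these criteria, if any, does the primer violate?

Meets all criteria.

Base counts: A=6, T=4, G=4, C=3 (length 17).
homopolymer run: longest run = 2 ✓
Tm: Tm = 64.9 + 41·(7 − 16.4)/17 = 42.2°C ✓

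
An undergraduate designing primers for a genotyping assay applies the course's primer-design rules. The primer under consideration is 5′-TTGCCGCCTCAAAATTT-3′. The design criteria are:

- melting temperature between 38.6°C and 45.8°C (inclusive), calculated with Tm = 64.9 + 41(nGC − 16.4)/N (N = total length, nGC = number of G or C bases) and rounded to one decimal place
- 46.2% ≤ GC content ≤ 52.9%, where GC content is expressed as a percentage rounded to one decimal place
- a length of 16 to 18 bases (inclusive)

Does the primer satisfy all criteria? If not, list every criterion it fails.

Base counts: A=4, T=6, G=2, C=5 (length 17).
Tm: Tm = 64.9 + 41·(7 − 16.4)/17 = 42.2°C ✓
GC content: GC 7/17 = 41.2%, outside 46.2–52.9% ✗
length: length 17 ✓

Fails: GC content.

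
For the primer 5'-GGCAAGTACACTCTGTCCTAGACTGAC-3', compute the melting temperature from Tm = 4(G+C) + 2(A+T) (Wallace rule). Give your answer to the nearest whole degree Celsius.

82°C

Base counts: A=7, T=6, G=6, C=8 (length 27).
Tm = 2·(7+6) + 4·(6+8) = 2·13 + 4·14 = 26 + 56 = 82°C.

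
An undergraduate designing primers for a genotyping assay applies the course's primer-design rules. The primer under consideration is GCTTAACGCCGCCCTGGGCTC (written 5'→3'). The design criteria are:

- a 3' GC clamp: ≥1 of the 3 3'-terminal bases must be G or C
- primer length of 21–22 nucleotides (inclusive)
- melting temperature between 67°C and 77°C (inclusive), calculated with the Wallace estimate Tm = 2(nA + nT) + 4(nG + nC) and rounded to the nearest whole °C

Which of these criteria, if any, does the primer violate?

Base counts: A=2, T=4, G=6, C=9 (length 21).
GC clamp: 3' end CTC has 2 G/C ✓
length: length 21 ✓
Tm: Tm = 2·6 + 4·15 = 72°C ✓

Meets all criteria.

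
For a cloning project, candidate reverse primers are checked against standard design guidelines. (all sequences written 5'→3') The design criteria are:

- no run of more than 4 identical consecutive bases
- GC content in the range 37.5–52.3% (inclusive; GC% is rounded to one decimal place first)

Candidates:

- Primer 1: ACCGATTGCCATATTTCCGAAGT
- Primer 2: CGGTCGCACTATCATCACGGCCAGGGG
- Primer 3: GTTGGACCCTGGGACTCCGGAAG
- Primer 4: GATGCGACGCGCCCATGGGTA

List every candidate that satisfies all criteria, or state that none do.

Primer 1 (23 nt, A=6 T=7 G=4 C=6): longest run = 3 ✓; GC 10/23 = 43.5% ✓ — passes.
Primer 2 (27 nt, A=5 T=4 G=9 C=9): longest run = 4 ✓; GC 18/27 = 66.7%, outside 37.5–52.3% ✗ — fails.
Primer 3 (23 nt, A=4 T=4 G=9 C=6): longest run = 3 ✓; GC 15/23 = 65.2%, outside 37.5–52.3% ✗ — fails.
Primer 4 (21 nt, A=4 T=3 G=8 C=6): longest run = 3 ✓; GC 14/21 = 66.7%, outside 37.5–52.3% ✗ — fails.

Primer 1 only.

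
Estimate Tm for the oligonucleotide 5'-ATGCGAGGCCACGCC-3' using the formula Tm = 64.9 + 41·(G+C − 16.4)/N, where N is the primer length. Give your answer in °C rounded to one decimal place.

Base counts: A=3, T=1, G=5, C=6; G+C = 11, N = 15.
Tm = 64.9 + 41·(11 − 16.4)/15 = 64.9 + -221.40/15 = 50.1°C.

50.1°C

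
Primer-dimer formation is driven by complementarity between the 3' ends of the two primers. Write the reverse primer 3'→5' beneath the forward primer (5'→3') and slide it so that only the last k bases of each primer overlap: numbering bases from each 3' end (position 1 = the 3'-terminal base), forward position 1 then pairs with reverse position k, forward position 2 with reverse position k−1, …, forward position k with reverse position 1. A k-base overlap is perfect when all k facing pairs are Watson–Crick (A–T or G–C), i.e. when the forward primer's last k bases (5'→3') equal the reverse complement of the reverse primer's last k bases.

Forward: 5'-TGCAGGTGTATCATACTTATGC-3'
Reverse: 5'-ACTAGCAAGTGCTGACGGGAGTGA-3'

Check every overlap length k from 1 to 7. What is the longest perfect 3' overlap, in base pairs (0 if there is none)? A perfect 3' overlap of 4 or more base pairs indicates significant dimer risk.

Last 7 bases (5'→3') — forward …CTTATGC, reverse …GGAGTGA.
Reverse complement of the reverse primer's last 7 bases: TCACTCC; its first k bases are the reverse complement of the reverse primer's last k bases, so a perfect k-base overlap needs the forward primer's last k bases to equal them.
Comparing (forward last k vs required): k=1: C vs T ✗; k=2: GC vs TC ✗; k=3: TGC vs TCA ✗; k=4: ATGC vs TCAC ✗; k=5: TATGC vs TCACT ✗; k=6: TTATGC vs TCACTC ✗; k=7: CTTATGC vs TCACTCC ✗.
No overlap length from 1 to 7 is perfect, so the longest perfect 3' overlap is 0.

Longest perfect overlap: 0 complementary base pairs; below the dimer-risk threshold (threshold 4).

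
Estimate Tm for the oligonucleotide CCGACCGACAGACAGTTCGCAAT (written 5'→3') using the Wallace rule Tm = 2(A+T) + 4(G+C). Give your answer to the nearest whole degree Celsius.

Base counts: A=7, T=3, G=5, C=8 (length 23).
Tm = 2·(7+3) + 4·(5+8) = 2·10 + 4·13 = 20 + 52 = 72°C.

72°C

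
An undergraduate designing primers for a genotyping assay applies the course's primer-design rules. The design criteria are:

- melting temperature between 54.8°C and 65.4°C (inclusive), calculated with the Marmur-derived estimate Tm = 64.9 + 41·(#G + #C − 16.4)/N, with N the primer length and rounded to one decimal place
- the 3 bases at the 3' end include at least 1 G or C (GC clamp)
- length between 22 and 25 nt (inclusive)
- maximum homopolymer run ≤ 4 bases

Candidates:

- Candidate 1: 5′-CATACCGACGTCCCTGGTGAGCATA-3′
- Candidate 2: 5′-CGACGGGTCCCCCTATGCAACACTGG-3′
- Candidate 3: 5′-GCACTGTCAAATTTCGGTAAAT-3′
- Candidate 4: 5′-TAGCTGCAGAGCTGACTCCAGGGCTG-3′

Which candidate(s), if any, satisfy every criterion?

None of the candidates satisfy all criteria.

Candidate 1 (25 nt, A=6 T=5 G=6 C=8): Tm = 64.9 + 41·(14 − 16.4)/25 = 61.0°C ✓; 3' end ATA has 0 G/C, need ≥1 ✗; length 25 ✓; longest run = 3 ✓ — fails.
Candidate 2 (26 nt, A=5 T=4 G=7 C=10): Tm = 64.9 + 41·(17 − 16.4)/26 = 65.8°C, outside 54.8–65.4°C ✗; 3' end TGG has 2 G/C ✓; length 26, outside 22–25 ✗; longest run = 5, exceeds 4 ✗ — fails.
Candidate 3 (22 nt, A=7 T=7 G=4 C=4): Tm = 64.9 + 41·(8 − 16.4)/22 = 49.2°C, outside 54.8–65.4°C ✗; 3' end AAT has 0 G/C, need ≥1 ✗; length 22 ✓; longest run = 3 ✓ — fails.
Candidate 4 (26 nt, A=5 T=5 G=9 C=7): Tm = 64.9 + 41·(16 − 16.4)/26 = 64.3°C ✓; 3' end CTG has 2 G/C ✓; length 26, outside 22–25 ✗; longest run = 3 ✓ — fails.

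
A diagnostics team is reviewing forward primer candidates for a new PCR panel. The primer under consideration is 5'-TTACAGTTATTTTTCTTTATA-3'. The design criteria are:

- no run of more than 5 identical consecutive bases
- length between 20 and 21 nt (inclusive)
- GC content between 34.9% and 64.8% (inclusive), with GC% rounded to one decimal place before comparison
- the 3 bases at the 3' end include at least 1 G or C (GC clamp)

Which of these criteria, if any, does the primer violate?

Base counts: A=5, T=13, G=1, C=2 (length 21).
homopolymer run: longest run = 5 ✓
length: length 21 ✓
GC content: GC 3/21 = 14.3%, outside 34.9–64.8% ✗
GC clamp: 3' end ATA has 0 G/C, need ≥1 ✗

Fails: GC content, GC clamp.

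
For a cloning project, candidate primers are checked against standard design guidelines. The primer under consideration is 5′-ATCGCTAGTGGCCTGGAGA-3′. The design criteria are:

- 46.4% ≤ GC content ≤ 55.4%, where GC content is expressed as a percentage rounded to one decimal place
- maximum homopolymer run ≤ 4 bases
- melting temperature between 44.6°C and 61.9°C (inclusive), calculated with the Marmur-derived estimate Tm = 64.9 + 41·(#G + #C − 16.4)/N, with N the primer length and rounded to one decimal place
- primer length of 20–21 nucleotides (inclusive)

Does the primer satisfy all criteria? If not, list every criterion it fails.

Fails: GC content, length.

Base counts: A=4, T=4, G=7, C=4 (length 19).
GC content: GC 11/19 = 57.9%, outside 46.4–55.4% ✗
homopolymer run: longest run = 2 ✓
Tm: Tm = 64.9 + 41·(11 − 16.4)/19 = 53.2°C ✓
length: length 19, outside 20–21 ✗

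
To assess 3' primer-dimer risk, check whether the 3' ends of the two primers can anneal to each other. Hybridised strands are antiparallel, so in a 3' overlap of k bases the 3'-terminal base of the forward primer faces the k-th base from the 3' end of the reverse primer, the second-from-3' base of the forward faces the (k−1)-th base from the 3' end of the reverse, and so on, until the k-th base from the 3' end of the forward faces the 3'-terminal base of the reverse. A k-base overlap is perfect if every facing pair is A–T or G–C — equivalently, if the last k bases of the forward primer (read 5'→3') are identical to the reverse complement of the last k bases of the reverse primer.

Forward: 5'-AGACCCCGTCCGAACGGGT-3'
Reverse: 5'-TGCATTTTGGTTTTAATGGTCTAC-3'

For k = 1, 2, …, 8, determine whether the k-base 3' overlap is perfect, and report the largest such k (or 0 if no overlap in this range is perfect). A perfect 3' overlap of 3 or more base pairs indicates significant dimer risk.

Last 8 bases (5'→3') — forward …GAACGGGT, reverse …TGGTCTAC.
Reverse complement of the reverse primer's last 8 bases: GTAGACCA; its first k bases are the reverse complement of the reverse primer's last k bases, so a perfect k-base overlap needs the forward primer's last k bases to equal them.
Comparing (forward last k vs required): k=1: T vs G ✗; k=2: GT vs GT ✓; k=3: GGT vs GTA ✗; k=4: GGGT vs GTAG ✗; k=5: CGGGT vs GTAGA ✗; k=6: ACGGGT vs GTAGAC ✗; k=7: AACGGGT vs GTAGACC ✗; k=8: GAACGGGT vs GTAGACCA ✗.
Only k = 2 is perfect, so the longest perfect 3' overlap is 2.

Longest perfect overlap: 2 complementary base pairs; below the dimer-risk threshold (threshold 3).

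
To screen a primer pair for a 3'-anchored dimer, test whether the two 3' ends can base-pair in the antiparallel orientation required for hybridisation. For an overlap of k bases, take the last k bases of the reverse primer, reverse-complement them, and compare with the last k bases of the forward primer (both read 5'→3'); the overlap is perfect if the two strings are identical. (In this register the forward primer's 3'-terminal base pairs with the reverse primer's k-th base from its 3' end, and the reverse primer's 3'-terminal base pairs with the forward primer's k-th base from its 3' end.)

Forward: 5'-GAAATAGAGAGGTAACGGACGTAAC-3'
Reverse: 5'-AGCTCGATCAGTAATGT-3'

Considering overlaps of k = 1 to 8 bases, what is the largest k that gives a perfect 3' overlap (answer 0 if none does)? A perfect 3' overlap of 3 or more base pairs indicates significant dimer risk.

Last 8 bases (5'→3') — forward …GACGTAAC, reverse …AGTAATGT.
Reverse complement of the reverse primer's last 8 bases: ACATTACT; its first k bases are the reverse complement of the reverse primer's last k bases, so a perfect k-base overlap needs the forward primer's last k bases to equal them.
Comparing (forward last k vs required): k=1: C vs A ✗; k=2: AC vs AC ✓; k=3: AAC vs ACA ✗; k=4: TAAC vs ACAT ✗; k=5: GTAAC vs ACATT ✗; k=6: CGTAAC vs ACATTA ✗; k=7: ACGTAAC vs ACATTAC ✗; k=8: GACGTAAC vs ACATTACT ✗.
Only k = 2 is perfect, so the longest perfect 3' overlap is 2.

Longest perfect overlap: 2 complementary base pairs; below the dimer-risk threshold (threshold 3).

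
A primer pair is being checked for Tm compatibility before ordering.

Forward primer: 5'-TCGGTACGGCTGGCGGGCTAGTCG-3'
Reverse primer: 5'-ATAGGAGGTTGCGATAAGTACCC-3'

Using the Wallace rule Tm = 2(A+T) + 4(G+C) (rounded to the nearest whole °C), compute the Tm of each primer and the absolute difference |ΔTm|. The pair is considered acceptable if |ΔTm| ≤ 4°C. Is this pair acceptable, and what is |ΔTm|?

|ΔTm| = 14°C; the pair is not acceptable.

Forward: A=2 T=5 G=11 C=6 → Tm = 2·7 + 4·17 = 82°C.
Reverse: A=7 T=5 G=7 C=4 → Tm = 2·12 + 4·11 = 68°C.
|ΔTm| = |82 − 68| = 14°C, > 4°C.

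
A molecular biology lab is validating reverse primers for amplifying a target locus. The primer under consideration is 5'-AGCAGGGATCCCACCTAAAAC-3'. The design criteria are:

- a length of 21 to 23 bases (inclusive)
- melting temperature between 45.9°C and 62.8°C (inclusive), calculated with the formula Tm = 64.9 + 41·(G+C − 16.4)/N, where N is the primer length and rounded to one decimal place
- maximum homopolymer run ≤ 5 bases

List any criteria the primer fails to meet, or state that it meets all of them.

Meets all criteria.

Base counts: A=8, T=2, G=4, C=7 (length 21).
length: length 21 ✓
Tm: Tm = 64.9 + 41·(11 − 16.4)/21 = 54.4°C ✓
homopolymer run: longest run = 4 ✓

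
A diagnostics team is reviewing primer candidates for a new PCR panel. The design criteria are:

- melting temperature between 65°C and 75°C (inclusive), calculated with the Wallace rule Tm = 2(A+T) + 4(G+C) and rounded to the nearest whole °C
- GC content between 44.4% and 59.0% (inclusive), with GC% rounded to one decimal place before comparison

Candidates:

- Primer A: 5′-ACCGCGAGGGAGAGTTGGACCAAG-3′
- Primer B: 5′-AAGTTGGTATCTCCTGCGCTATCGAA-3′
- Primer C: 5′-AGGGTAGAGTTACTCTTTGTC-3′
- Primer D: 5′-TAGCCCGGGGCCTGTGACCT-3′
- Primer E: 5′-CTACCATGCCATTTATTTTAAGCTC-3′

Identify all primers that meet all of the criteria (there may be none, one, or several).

Primer A (24 nt, A=7 T=2 G=10 C=5): Tm = 2·9 + 4·15 = 78°C, outside 65–75°C ✗; GC 15/24 = 62.5%, outside 44.4–59.0% ✗ — fails.
Primer B (26 nt, A=6 T=8 G=6 C=6): Tm = 2·14 + 4·12 = 76°C, outside 65–75°C ✗; GC 12/26 = 46.2% ✓ — fails.
Primer C (21 nt, A=4 T=8 G=6 C=3): Tm = 2·12 + 4·9 = 60°C, outside 65–75°C ✗; GC 9/21 = 42.9%, outside 44.4–59.0% ✗ — fails.
Primer D (20 nt, A=2 T=4 G=7 C=7): Tm = 2·6 + 4·14 = 68°C ✓; GC 14/20 = 70.0%, outside 44.4–59.0% ✗ — fails.
Primer E (25 nt, A=6 T=10 G=2 C=7): Tm = 2·16 + 4·9 = 68°C ✓; GC 9/25 = 36.0%, outside 44.4–59.0% ✗ — fails.

None of the candidates satisfy all criteria.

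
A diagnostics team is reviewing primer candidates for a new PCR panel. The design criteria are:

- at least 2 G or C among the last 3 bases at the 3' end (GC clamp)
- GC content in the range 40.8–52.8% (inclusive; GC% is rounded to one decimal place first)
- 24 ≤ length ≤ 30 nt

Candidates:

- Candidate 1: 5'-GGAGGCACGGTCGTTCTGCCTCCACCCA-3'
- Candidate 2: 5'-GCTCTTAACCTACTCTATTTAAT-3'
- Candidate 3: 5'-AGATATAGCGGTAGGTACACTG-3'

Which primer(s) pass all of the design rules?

Candidate 1 (28 nt, A=4 T=5 G=8 C=11): 3' end CCA has 2 G/C ✓; GC 19/28 = 67.9%, outside 40.8–52.8% ✗; length 28 ✓ — fails.
Candidate 2 (23 nt, A=6 T=10 G=1 C=6): 3' end AAT has 0 G/C, need ≥2 ✗; GC 7/23 = 30.4%, outside 40.8–52.8% ✗; length 23, outside 24–30 ✗ — fails.
Candidate 3 (22 nt, A=7 T=5 G=7 C=3): 3' end CTG has 2 G/C ✓; GC 10/22 = 45.5% ✓; length 22, outside 24–30 ✗ — fails.

None of the candidates satisfy all criteria.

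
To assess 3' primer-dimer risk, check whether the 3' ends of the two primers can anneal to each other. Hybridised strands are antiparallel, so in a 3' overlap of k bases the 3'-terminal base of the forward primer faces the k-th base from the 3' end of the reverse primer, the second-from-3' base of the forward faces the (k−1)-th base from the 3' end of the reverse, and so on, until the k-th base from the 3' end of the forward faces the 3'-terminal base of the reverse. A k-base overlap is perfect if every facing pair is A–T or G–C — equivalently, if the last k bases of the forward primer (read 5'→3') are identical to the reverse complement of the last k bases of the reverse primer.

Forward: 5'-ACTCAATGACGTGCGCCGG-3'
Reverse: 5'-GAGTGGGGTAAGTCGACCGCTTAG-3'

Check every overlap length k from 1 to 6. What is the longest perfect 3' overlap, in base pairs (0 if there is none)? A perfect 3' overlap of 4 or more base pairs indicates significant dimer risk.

Last 6 bases (5'→3') — forward …CGCCGG, reverse …GCTTAG.
Reverse complement of the reverse primer's last 6 bases: CTAAGC; its first k bases are the reverse complement of the reverse primer's last k bases, so a perfect k-base overlap needs the forward primer's last k bases to equal them.
Comparing (forward last k vs required): k=1: G vs C ✗; k=2: GG vs CT ✗; k=3: CGG vs CTA ✗; k=4: CCGG vs CTAA ✗; k=5: GCCGG vs CTAAG ✗; k=6: CGCCGG vs CTAAGC ✗.
No overlap length from 1 to 6 is perfect, so the longest perfect 3' overlap is 0.

Longest perfect overlap: 0 complementary base pairs; below the dimer-risk threshold (threshold 4).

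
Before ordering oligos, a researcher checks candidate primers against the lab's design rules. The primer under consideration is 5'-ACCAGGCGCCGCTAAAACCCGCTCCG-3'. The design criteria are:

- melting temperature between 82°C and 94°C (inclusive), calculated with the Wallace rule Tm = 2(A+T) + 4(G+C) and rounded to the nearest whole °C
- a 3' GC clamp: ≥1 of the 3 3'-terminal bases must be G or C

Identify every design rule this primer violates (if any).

Meets all criteria.

Base counts: A=6, T=2, G=6, C=12 (length 26).
Tm: Tm = 2·8 + 4·18 = 88°C ✓
GC clamp: 3' end CCG has 3 G/C ✓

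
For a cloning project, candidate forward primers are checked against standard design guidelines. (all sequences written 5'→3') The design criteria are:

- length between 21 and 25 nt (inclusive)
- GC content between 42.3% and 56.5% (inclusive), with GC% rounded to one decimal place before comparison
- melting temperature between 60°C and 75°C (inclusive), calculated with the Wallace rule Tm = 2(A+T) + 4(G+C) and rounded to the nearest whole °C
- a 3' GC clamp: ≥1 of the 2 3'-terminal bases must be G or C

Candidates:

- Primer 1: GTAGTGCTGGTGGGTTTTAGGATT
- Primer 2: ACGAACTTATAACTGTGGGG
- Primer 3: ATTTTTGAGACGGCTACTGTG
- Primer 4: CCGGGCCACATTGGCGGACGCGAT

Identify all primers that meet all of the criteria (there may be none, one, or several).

Primer 1 (24 nt, A=3 T=10 G=10 C=1): length 24 ✓; GC 11/24 = 45.8% ✓; Tm = 2·13 + 4·11 = 70°C ✓; 3' end TT has 0 G/C, need ≥1 ✗ — fails.
Primer 2 (20 nt, A=6 T=5 G=6 C=3): length 20, outside 21–25 ✗; GC 9/20 = 45.0% ✓; Tm = 2·11 + 4·9 = 58°C, outside 60–75°C ✗; 3' end GG has 2 G/C ✓ — fails.
Primer 3 (21 nt, A=4 T=8 G=6 C=3): length 21 ✓; GC 9/21 = 42.9% ✓; Tm = 2·12 + 4·9 = 60°C ✓; 3' end TG has 1 G/C ✓ — passes.
Primer 4 (24 nt, A=4 T=3 G=9 C=8): length 24 ✓; GC 17/24 = 70.8%, outside 42.3–56.5% ✗; Tm = 2·7 + 4·17 = 82°C, outside 60–75°C ✗; 3' end AT has 0 G/C, need ≥1 ✗ — fails.

Primer 3 only.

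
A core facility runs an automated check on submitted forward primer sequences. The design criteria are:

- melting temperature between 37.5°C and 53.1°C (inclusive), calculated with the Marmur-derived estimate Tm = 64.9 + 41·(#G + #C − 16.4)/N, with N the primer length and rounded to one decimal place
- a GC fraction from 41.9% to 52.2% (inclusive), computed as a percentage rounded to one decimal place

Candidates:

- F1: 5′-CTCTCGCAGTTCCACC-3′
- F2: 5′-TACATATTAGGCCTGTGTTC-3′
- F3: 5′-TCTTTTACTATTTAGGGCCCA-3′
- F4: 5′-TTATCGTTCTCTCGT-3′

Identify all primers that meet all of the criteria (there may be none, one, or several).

None of the candidates satisfy all criteria.

F1 (16 nt, A=2 T=4 G=2 C=8): Tm = 64.9 + 41·(10 − 16.4)/16 = 48.5°C ✓; GC 10/16 = 62.5%, outside 41.9–52.2% ✗ — fails.
F2 (20 nt, A=4 T=8 G=4 C=4): Tm = 64.9 + 41·(8 − 16.4)/20 = 47.7°C ✓; GC 8/20 = 40.0%, outside 41.9–52.2% ✗ — fails.
F3 (21 nt, A=4 T=9 G=3 C=5): Tm = 64.9 + 41·(8 − 16.4)/21 = 48.5°C ✓; GC 8/21 = 38.1%, outside 41.9–52.2% ✗ — fails.
F4 (15 nt, A=1 T=8 G=2 C=4): Tm = 64.9 + 41·(6 − 16.4)/15 = 36.5°C, outside 37.5–53.1°C ✗; GC 6/15 = 40.0%, outside 41.9–52.2% ✗ — fails.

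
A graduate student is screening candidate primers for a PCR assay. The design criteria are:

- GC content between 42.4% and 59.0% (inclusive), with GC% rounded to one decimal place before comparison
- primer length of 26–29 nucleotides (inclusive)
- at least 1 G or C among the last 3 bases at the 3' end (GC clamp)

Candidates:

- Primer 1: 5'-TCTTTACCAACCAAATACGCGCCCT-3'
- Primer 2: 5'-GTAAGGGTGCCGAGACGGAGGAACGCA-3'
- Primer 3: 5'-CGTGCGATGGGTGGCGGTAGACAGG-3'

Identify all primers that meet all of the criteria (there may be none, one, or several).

Primer 1 (25 nt, A=7 T=6 G=2 C=10): GC 12/25 = 48.0% ✓; length 25, outside 26–29 ✗; 3' end CCT has 2 G/C ✓ — fails.
Primer 2 (27 nt, A=8 T=2 G=12 C=5): GC 17/27 = 63.0%, outside 42.4–59.0% ✗; length 27 ✓; 3' end GCA has 2 G/C ✓ — fails.
Primer 3 (25 nt, A=4 T=4 G=13 C=4): GC 17/25 = 68.0%, outside 42.4–59.0% ✗; length 25, outside 26–29 ✗; 3' end AGG has 2 G/C ✓ — fails.

None of the candidates satisfy all criteria.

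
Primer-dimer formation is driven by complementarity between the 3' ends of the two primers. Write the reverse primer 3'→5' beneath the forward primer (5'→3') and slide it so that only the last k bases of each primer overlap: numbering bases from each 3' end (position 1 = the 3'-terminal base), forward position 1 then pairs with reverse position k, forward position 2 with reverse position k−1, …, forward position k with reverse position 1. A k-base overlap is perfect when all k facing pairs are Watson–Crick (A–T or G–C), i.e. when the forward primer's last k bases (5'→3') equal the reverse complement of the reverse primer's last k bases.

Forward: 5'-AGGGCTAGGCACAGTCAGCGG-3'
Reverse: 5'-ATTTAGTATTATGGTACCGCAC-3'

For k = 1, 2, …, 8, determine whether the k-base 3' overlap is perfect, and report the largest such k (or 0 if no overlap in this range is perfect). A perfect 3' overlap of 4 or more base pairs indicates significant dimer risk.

Longest perfect overlap: 1 complementary base pair; below the dimer-risk threshold (threshold 4).

Last 8 bases (5'→3') — forward …GTCAGCGG, reverse …TACCGCAC.
Reverse complement of the reverse primer's last 8 bases: GTGCGGTA; its first k bases are the reverse complement of the reverse primer's last k bases, so a perfect k-base overlap needs the forward primer's last k bases to equal them.
Comparing (forward last k vs required): k=1: G vs G ✓; k=2: GG vs GT ✗; k=3: CGG vs GTG ✗; k=4: GCGG vs GTGC ✗; k=5: AGCGG vs GTGCG ✗; k=6: CAGCGG vs GTGCGG ✗; k=7: TCAGCGG vs GTGCGGT ✗; k=8: GTCAGCGG vs GTGCGGTA ✗.
Only k = 1 is perfect, so the longest perfect 3' overlap is 1.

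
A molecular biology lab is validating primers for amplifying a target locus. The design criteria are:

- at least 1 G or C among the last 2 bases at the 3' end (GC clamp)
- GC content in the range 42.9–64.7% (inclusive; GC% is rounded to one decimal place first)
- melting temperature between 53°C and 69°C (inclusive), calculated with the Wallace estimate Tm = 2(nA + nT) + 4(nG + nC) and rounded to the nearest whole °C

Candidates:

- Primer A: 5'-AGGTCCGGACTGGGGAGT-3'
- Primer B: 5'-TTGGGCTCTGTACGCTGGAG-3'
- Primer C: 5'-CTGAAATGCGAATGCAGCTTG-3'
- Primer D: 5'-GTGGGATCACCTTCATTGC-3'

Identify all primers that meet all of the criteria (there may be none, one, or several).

Primer A (18 nt, A=3 T=3 G=9 C=3): 3' end GT has 1 G/C ✓; GC 12/18 = 66.7%, outside 42.9–64.7% ✗; Tm = 2·6 + 4·12 = 60°C ✓ — fails.
Primer B (20 nt, A=2 T=6 G=8 C=4): 3' end AG has 1 G/C ✓; GC 12/20 = 60.0% ✓; Tm = 2·8 + 4·12 = 64°C ✓ — passes.
Primer C (21 nt, A=6 T=5 G=6 C=4): 3' end TG has 1 G/C ✓; GC 10/21 = 47.6% ✓; Tm = 2·11 + 4·10 = 62°C ✓ — passes.
Primer D (19 nt, A=3 T=6 G=5 C=5): 3' end GC has 2 G/C ✓; GC 10/19 = 52.6% ✓; Tm = 2·9 + 4·10 = 58°C ✓ — passes.

Primer B, Primer C and Primer D.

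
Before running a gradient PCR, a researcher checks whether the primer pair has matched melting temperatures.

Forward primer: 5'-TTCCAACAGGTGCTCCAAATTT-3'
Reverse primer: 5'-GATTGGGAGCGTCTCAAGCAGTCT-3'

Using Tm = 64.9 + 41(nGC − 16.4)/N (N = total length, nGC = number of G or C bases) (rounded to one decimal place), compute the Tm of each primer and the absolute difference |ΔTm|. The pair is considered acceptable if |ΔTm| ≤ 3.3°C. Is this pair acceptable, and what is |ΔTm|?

Forward: G+C = 9, N = 22 → Tm = 64.9 + 41·(9 − 16.4)/22 = 51.1°C.
Reverse: G+C = 13, N = 24 → Tm = 64.9 + 41·(13 − 16.4)/24 = 59.1°C.
|ΔTm| = |51.1 − 59.1| = 8.0°C, > 3.3°C.

|ΔTm| = 8.0°C; the pair is not acceptable.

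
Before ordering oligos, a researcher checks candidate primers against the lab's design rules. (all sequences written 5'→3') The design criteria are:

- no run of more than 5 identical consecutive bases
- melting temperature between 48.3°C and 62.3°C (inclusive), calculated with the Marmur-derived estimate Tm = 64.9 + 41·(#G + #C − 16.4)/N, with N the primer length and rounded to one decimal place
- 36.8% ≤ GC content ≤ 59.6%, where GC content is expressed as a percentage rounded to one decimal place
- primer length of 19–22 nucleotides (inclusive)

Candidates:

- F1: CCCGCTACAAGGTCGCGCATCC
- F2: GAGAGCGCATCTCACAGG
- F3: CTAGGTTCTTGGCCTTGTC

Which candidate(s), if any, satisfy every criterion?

F1 (22 nt, A=4 T=3 G=5 C=10): longest run = 3 ✓; Tm = 64.9 + 41·(15 − 16.4)/22 = 62.3°C ✓; GC 15/22 = 68.2%, outside 36.8–59.6% ✗; length 22 ✓ — fails.
F2 (18 nt, A=5 T=2 G=6 C=5): longest run = 2 ✓; Tm = 64.9 + 41·(11 − 16.4)/18 = 52.6°C ✓; GC 11/18 = 61.1%, outside 36.8–59.6% ✗; length 18, outside 19–22 ✗ — fails.
F3 (19 nt, A=1 T=8 G=5 C=5): longest run = 2 ✓; Tm = 64.9 + 41·(10 − 16.4)/19 = 51.1°C ✓; GC 10/19 = 52.6% ✓; length 19 ✓ — passes.

F3 only.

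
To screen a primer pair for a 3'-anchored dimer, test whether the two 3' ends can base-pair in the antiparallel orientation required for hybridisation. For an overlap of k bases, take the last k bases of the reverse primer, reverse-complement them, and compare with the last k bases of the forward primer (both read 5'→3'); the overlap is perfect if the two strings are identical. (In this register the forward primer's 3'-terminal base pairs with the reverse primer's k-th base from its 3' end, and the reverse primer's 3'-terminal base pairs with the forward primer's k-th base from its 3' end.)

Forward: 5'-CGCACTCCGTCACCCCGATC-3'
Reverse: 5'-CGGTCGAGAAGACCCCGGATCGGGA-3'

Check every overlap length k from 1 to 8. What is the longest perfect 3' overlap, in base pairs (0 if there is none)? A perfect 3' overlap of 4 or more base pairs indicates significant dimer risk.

Last 8 bases (5'→3') — forward …CCCCGATC, reverse …GATCGGGA.
Reverse complement of the reverse primer's last 8 bases: TCCCGATC; its first k bases are the reverse complement of the reverse primer's last k bases, so a perfect k-base overlap needs the forward primer's last k bases to equal them.
Comparing (forward last k vs required): k=1: C vs T ✗; k=2: TC vs TC ✓; k=3: ATC vs TCC ✗; k=4: GATC vs TCCC ✗; k=5: CGATC vs TCCCG ✗; k=6: CCGATC vs TCCCGA ✗; k=7: CCCGATC vs TCCCGAT ✗; k=8: CCCCGATC vs TCCCGATC ✗.
Only k = 2 is perfect, so the longest perfect 3' overlap is 2.

Longest perfect overlap: 2 complementary base pairs; below the dimer-risk threshold (threshold 4).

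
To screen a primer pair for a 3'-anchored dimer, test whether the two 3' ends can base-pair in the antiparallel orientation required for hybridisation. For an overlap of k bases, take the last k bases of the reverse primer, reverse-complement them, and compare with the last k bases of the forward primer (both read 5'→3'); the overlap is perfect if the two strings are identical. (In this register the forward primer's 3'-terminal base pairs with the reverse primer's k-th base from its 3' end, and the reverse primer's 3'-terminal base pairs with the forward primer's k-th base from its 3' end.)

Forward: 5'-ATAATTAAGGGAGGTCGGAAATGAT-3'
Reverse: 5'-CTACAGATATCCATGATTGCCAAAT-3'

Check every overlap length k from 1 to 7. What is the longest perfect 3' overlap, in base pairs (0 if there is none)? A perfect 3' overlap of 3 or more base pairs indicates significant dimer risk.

Longest perfect overlap: 2 complementary base pairs; below the dimer-risk threshold (threshold 3).

Last 7 bases (5'→3') — forward …AAATGAT, reverse …GCCAAAT.
Reverse complement of the reverse primer's last 7 bases: ATTTGGC; its first k bases are the reverse complement of the reverse primer's last k bases, so a perfect k-base overlap needs the forward primer's last k bases to equal them.
Comparing (forward last k vs required): k=1: T vs A ✗; k=2: AT vs AT ✓; k=3: GAT vs ATT ✗; k=4: TGAT vs ATTT ✗; k=5: ATGAT vs ATTTG ✗; k=6: AATGAT vs ATTTGG ✗; k=7: AAATGAT vs ATTTGGC ✗.
Only k = 2 is perfect, so the longest perfect 3' overlap is 2.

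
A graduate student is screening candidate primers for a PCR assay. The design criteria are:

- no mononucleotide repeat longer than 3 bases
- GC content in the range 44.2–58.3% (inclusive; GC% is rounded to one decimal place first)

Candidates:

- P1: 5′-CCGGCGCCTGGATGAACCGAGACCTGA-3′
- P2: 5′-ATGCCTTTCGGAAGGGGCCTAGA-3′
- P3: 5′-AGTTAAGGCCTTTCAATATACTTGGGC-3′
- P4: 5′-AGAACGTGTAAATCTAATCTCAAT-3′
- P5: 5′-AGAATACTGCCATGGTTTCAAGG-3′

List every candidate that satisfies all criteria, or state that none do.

None of the candidates satisfy all criteria.

P1 (27 nt, A=6 T=3 G=9 C=9): longest run = 2 ✓; GC 18/27 = 66.7%, outside 44.2–58.3% ✗ — fails.
P2 (23 nt, A=5 T=5 G=8 C=5): longest run = 4, exceeds 3 ✗; GC 13/23 = 56.5% ✓ — fails.
P3 (27 nt, A=7 T=9 G=6 C=5): longest run = 3 ✓; GC 11/27 = 40.7%, outside 44.2–58.3% ✗ — fails.
P4 (24 nt, A=10 T=7 G=3 C=4): longest run = 3 ✓; GC 7/24 = 29.2%, outside 44.2–58.3% ✗ — fails.
P5 (23 nt, A=7 T=6 G=6 C=4): longest run = 3 ✓; GC 10/23 = 43.5%, outside 44.2–58.3% ✗ — fails.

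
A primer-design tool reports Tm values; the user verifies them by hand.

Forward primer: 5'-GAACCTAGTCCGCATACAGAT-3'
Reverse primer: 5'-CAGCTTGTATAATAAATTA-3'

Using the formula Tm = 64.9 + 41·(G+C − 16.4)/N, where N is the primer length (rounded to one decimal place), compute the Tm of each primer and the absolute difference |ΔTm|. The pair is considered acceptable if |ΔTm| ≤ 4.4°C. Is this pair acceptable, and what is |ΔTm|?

|ΔTm| = 14.3°C; the pair is not acceptable.

Forward: G+C = 10, N = 21 → Tm = 64.9 + 41·(10 − 16.4)/21 = 52.4°C.
Reverse: G+C = 4, N = 19 → Tm = 64.9 + 41·(4 − 16.4)/19 = 38.1°C.
|ΔTm| = |52.4 − 38.1| = 14.3°C, > 4.4°C.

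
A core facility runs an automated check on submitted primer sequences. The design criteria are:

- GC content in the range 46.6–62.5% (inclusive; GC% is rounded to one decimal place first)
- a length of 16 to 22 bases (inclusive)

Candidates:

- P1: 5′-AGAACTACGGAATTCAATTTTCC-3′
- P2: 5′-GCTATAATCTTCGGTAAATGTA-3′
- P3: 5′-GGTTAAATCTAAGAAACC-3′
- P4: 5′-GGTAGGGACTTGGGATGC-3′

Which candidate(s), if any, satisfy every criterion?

P4 only.

P1 (23 nt, A=8 T=7 G=3 C=5): GC 8/23 = 34.8%, outside 46.6–62.5% ✗; length 23, outside 16–22 ✗ — fails.
P2 (22 nt, A=7 T=8 G=4 C=3): GC 7/22 = 31.8%, outside 46.6–62.5% ✗; length 22 ✓ — fails.
P3 (18 nt, A=8 T=4 G=3 C=3): GC 6/18 = 33.3%, outside 46.6–62.5% ✗; length 18 ✓ — fails.
P4 (18 nt, A=3 T=4 G=9 C=2): GC 11/18 = 61.1% ✓; length 18 ✓ — passes.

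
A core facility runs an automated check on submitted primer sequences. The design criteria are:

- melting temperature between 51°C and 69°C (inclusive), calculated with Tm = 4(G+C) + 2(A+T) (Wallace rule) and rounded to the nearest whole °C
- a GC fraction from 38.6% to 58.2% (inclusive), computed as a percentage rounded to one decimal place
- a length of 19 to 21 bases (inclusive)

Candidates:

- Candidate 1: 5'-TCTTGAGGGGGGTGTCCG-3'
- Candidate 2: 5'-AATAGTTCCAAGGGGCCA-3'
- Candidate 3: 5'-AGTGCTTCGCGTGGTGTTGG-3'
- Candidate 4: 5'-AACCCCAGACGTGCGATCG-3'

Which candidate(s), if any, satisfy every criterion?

None of the candidates satisfy all criteria.

Candidate 1 (18 nt, A=1 T=5 G=9 C=3): Tm = 2·6 + 4·12 = 60°C ✓; GC 12/18 = 66.7%, outside 38.6–58.2% ✗; length 18, outside 19–21 ✗ — fails.
Candidate 2 (18 nt, A=6 T=3 G=5 C=4): Tm = 2·9 + 4·9 = 54°C ✓; GC 9/18 = 50.0% ✓; length 18, outside 19–21 ✗ — fails.
Candidate 3 (20 nt, A=1 T=7 G=9 C=3): Tm = 2·8 + 4·12 = 64°C ✓; GC 12/20 = 60.0%, outside 38.6–58.2% ✗; length 20 ✓ — fails.
Candidate 4 (19 nt, A=5 T=2 G=5 C=7): Tm = 2·7 + 4·12 = 62°C ✓; GC 12/19 = 63.2%, outside 38.6–58.2% ✗; length 19 ✓ — fails.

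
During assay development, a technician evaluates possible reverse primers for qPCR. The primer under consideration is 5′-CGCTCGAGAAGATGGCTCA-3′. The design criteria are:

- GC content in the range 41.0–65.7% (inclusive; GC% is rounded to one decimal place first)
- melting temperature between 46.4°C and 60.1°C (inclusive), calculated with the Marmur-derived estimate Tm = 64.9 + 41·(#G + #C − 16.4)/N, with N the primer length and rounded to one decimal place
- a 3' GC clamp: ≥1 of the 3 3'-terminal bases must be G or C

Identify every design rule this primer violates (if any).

Base counts: A=5, T=3, G=6, C=5 (length 19).
GC content: GC 11/19 = 57.9% ✓
Tm: Tm = 64.9 + 41·(11 − 16.4)/19 = 53.2°C ✓
GC clamp: 3' end TCA has 1 G/C ✓

Meets all criteria.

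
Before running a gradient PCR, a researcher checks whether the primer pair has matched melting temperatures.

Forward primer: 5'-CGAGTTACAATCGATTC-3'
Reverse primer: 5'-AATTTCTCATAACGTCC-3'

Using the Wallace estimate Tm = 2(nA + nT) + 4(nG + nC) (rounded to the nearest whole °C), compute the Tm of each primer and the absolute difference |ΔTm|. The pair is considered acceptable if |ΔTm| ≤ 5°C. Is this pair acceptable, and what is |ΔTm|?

|ΔTm| = 2°C; the pair is acceptable.

Forward: A=5 T=5 G=3 C=4 → Tm = 2·10 + 4·7 = 48°C.
Reverse: A=5 T=6 G=1 C=5 → Tm = 2·11 + 4·6 = 46°C.
|ΔTm| = |48 − 46| = 2°C, ≤ 5°C.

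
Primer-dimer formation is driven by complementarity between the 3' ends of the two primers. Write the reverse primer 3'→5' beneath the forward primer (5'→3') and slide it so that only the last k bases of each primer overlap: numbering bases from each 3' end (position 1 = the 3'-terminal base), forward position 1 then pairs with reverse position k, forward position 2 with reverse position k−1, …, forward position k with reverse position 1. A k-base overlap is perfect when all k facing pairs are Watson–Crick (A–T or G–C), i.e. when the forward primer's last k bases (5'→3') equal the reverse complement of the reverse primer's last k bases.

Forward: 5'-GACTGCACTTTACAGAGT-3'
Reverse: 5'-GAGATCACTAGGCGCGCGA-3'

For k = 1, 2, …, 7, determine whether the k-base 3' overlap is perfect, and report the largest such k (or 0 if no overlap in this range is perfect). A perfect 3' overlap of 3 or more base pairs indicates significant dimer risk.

Last 7 bases (5'→3') — forward …ACAGAGT, reverse …CGCGCGA.
Reverse complement of the reverse primer's last 7 bases: TCGCGCG; its first k bases are the reverse complement of the reverse primer's last k bases, so a perfect k-base overlap needs the forward primer's last k bases to equal them.
Comparing (forward last k vs required): k=1: T vs T ✓; k=2: GT vs TC ✗; k=3: AGT vs TCG ✗; k=4: GAGT vs TCGC ✗; k=5: AGAGT vs TCGCG ✗; k=6: CAGAGT vs TCGCGC ✗; k=7: ACAGAGT vs TCGCGCG ✗.
Only k = 1 is perfect, so the longest perfect 3' overlap is 1.

Longest perfect overlap: 1 complementary base pair; below the dimer-risk threshold (threshold 3).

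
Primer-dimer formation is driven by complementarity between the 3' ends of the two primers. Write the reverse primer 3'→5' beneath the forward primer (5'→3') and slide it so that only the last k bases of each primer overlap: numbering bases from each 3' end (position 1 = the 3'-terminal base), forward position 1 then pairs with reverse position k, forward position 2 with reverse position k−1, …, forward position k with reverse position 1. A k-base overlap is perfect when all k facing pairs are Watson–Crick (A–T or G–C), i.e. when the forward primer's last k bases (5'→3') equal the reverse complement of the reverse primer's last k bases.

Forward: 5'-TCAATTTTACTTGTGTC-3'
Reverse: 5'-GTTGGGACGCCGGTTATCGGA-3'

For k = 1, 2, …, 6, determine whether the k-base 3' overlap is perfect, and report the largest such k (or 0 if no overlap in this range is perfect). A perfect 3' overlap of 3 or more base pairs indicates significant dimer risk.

Longest perfect overlap: 2 complementary base pairs; below the dimer-risk threshold (threshold 3).

Last 6 bases (5'→3') — forward …TGTGTC, reverse …ATCGGA.
Reverse complement of the reverse primer's last 6 bases: TCCGAT; its first k bases are the reverse complement of the reverse primer's last k bases, so a perfect k-base overlap needs the forward primer's last k bases to equal them.
Comparing (forward last k vs required): k=1: C vs T ✗; k=2: TC vs TC ✓; k=3: GTC vs TCC ✗; k=4: TGTC vs TCCG ✗; k=5: GTGTC vs TCCGA ✗; k=6: TGTGTC vs TCCGAT ✗.
Only k = 2 is perfect, so the longest perfect 3' overlap is 2.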